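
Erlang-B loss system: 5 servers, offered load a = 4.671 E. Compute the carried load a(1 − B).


B(5,4.671) = 0.257607 (Erlang-B)
Carried load = a(1 − B) = 4.671·(1 − 0.257607) = 4.671·0.742393 = 3.4677 E

Final: 3.4677 Erlangs


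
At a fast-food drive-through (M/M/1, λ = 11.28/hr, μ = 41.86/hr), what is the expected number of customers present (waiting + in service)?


ρ = λ/μ = 11.28/41.86 = 0.2695
L = ρ/(1−ρ) = 0.2695/(1 − 0.2695) = 0.2695/0.7305 = 0.3689

Final: 0.3689


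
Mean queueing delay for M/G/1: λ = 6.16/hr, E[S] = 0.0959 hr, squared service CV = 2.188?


ρ = λ·E[S] = 6.16·0.0959 = 0.5907
E[S²] = E[S]²(1+C_s²) = 0.0959²·(1+2.188) = 0.029319
Wq = λ·E[S²]/(2(1−ρ)) = 6.16·0.029319/(2·0.4093) = 0.22065 hr

Final: 0.22065 hr


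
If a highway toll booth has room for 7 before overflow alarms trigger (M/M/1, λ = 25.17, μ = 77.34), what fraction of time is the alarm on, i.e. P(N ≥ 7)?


ρ = 25.17/77.34 = 0.3254
P(N ≥ n) = ρ^n = 0.3254^7 = 0.0003867

Final: 0.0003867


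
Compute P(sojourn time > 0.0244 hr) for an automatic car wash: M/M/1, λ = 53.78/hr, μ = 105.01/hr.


W ~ Exponential(μ−λ) for M/M/1.
μ − λ = 105.01 − 53.78 = 51.2300
P(W > t) = e^{−(μ−λ)t} = e^{−1.2500} = 0.286501

Final: 0.286501


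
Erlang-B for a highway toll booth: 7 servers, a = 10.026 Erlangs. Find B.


B(c,a) = (a^c/c!) / Σ_{k=0}^{c} a^k/k!
a^7/7! = 2020.520986
Σ terms (k=0..7): 1.00000 + 10.02600 + 50.26034 + 167.97005 + 421.01693 + 844.22315 + 1410.69688 + 2020.52099 = 4925.714327
B = 2020.520986/4925.714327 = 0.410199

Final: 0.410199


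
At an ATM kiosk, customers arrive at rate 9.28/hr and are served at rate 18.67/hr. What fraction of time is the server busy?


ρ = λ/μ = 9.28/18.67 = 0.4971

Final: 0.4971


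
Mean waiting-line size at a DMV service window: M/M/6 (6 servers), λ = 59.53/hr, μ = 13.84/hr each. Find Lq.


a = λ/μ = 4.3013; ρ = a/6 = 0.7169
P₀ = 0.011708
Lq = P₀·a^c·ρ / (c!·(1−ρ)²) = 0.011708·6332.84348·0.7169/(720·0.08015)
= 0.92099

Final: 0.92099


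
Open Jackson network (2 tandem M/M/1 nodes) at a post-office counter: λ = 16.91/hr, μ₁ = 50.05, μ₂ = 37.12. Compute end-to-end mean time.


Each node sees arrival rate λ = 16.91/hr (tandem ⇒ throughput preserved).
W₁ = 1/(μ₁−λ) = 1/(50.05−16.91) = 0.03018 hr
W₂ = 1/(μ₂−λ) = 1/(37.12−16.91) = 0.04948 hr
W_total = W₁ + W₂ = 0.03018 + 0.04948 = 0.07966 hr

Final: 0.07966 hr


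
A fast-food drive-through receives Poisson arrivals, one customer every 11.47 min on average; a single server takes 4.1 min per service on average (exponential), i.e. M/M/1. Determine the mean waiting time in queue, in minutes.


λ = 60/11.47 = 5.2310 /hr
μ = 60/4.1 = 14.6341 /hr
ρ = λ/μ = 5.2310/14.6341 = 0.3575
Wq = ρ/(μ−λ) = 0.3575/(14.6341−5.2310) = 0.03801 hr
In minutes: 0.03801·60 = 2.281 min

Final: 2.281 min


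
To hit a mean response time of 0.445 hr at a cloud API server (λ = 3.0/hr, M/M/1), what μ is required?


W = 1/(μ−λ) ⇒ μ − λ = 1/W = 1/0.445 = 2.2472
μ = λ + 1/W = 3.0 + 2.2472 = 5.2472 per hr

Final: 5.2472 /hr


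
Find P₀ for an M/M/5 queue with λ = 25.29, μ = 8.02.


a = λ/μ = 25.29/8.02 = 3.1534; ρ = a/c = 0.6307
Σ_{k=0}^{4} a^k/k! (terms k=0..4) = 1.00000 + 3.15337 + 4.97186 + 5.22603 + 4.11990 = 18.47116
Tail: a^5/(5!(1−ρ)) = 311.79727/(120·0.3693) = 7.03526
P₀ = 1/(18.47116 + 7.03526) = 1/25.50642 = 0.039206

Final: 0.039206


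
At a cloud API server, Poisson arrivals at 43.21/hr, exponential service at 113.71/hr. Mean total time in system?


W = 1/(μ−λ) = 1/(113.71 − 43.21) = 1/70.50 = 0.01418 hr

Final: 0.01418 hr


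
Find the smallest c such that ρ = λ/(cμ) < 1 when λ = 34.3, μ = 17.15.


Stability requires cμ > λ ⇔ c > λ/μ.
λ/μ = 34.3/17.15 = 2.0000
Minimum integer c = ⌊2.0000⌋ + 1 = 3
Check: 3·17.15 = 51.45 > 34.3, while 2·17.15 = 34.30 ≤ 34.3

Final: 3 servers


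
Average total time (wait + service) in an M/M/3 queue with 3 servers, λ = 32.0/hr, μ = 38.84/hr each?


a = 0.8239; ρ = 0.2746; P₀ = 0.436340
Lq = P₀·a^c·ρ/(c!(1−ρ)²) = 0.02123
Wq = Lq/λ = 0.02123/32.0 = 0.0006634 hr
W = Wq + 1/μ = 0.0006634 + 0.02575 = 0.02641 hr

Final: 0.02641 hr


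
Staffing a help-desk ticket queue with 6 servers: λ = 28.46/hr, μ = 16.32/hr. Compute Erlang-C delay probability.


a = λ/μ = 1.7439; ρ = a/6 = 0.2906
P₀ = 0.174730 (from M/M/c formula)
C(c,a) = [a^c/(c!(1−ρ))]·P₀ = [28.12474/(720·0.7094)]·0.174730
= 0.05507·0.174730 = 0.009622

Final: 0.009622


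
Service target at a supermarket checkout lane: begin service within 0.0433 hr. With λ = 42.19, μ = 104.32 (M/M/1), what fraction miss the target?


ρ = 42.19/104.32 = 0.4044
P(Wq > t) = ρ·e^{−(μ−λ)t} = 0.4044·e^{−2.6902}
= 0.4044·0.067865 = 0.027447

Final: 0.027447


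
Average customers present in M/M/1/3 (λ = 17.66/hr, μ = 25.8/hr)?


ρ = 17.66/25.8 = 0.6845
L = ρ[1 − (K+1)ρ^K + Kρ^(K+1)] / [(1−ρ)(1−ρ^(K+1))]
Numerator: 0.6845·(1 − 4·0.320710 + 3·0.219525) = 0.257188
Denominator: (0.3155)·(0.780475) = 0.246243
L = 0.257188/0.246243 = 1.0444

Final: 1.0444


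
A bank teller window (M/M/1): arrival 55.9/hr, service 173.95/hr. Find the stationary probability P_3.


ρ = 55.9/173.95 = 0.3214
P_n = (1−ρ)·ρ^n = (1 − 0.3214)·0.3214^3 = 0.6786·0.033187 = 0.022522

Final: 0.022522


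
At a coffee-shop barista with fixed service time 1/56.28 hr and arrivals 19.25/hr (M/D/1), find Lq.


ρ = 19.25/56.28 = 0.3420
M/D/1: Lq = ρ²/(2(1−ρ)) = 0.1170/(2·0.6580) = 0.08890

Final: 0.08890


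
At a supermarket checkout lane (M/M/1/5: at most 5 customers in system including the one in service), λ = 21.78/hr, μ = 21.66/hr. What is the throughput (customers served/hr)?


ρ = 1.0055; P_K = (1−ρ)ρ^5/(1−ρ^6) = 0.168977
λ_eff = λ(1 − P_K) = 21.78·(1 − 0.168977) = 21.78·0.831023 = 18.0997 /hr

Final: 18.0997 /hr


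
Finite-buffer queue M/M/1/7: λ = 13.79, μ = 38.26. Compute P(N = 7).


ρ = λ/μ = 13.79/38.26 = 0.3604
P_K = (1−ρ)ρ^K/(1−ρ^(K+1)) = (0.6396·0.0007902)/(1 − 0.0002848)
= 0.0005054/0.999715 = 0.0005055

Final: 0.0005055


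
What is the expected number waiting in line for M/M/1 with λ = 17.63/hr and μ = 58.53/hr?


ρ = 17.63/58.53 = 0.3012
Lq = ρ²/(1−ρ) = 0.09073/0.6988 = 0.1298

Final: 0.1298


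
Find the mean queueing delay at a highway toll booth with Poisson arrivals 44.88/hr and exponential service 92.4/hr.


ρ = 44.88/92.4 = 0.4857
Wq = ρ/(μ−λ) = 0.4857/(92.4 − 44.88) = 0.4857/47.52 = 0.01022 hr

Final: 0.01022 hr


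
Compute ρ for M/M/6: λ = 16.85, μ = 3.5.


ρ = λ/(cμ) = 16.85/(6·3.5) = 16.85/21.00 = 0.8024

Final: 0.8024


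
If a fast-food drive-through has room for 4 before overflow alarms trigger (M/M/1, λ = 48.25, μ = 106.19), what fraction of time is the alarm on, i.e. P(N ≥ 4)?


ρ = 48.25/106.19 = 0.4544
P(N ≥ n) = ρ^n = 0.4544^4 = 0.042624

Final: 0.042624


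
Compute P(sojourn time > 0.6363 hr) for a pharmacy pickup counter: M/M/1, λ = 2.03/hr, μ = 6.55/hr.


W ~ Exponential(μ−λ) for M/M/1.
μ − λ = 6.55 − 2.03 = 4.5200
P(W > t) = e^{−(μ−λ)t} = e^{−2.8761} = 0.056355

Final: 0.056355


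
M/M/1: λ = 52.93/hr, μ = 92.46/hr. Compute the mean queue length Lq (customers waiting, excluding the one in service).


ρ = 52.93/92.46 = 0.5725
Lq = ρ²/(1−ρ) = 0.3277/0.4275 = 0.7665

Final: 0.7665


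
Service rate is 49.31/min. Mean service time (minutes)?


Mean service time = 1/μ = 1/49.31 minute = 0.02028 minute
In minutes: 0.02028 × 1 = 0.02028 min

Final: 0.02028 min


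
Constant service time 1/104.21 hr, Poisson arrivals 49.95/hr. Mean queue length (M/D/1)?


ρ = 49.95/104.21 = 0.4793
M/D/1: Lq = ρ²/(2(1−ρ)) = 0.2297/(2·0.5207) = 0.22062

Final: 0.22062


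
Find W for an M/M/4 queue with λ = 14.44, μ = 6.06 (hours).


a = 2.3828; ρ = 0.5957; P₀ = 0.084751
Lq = P₀·a^c·ρ/(c!(1−ρ)²) = 0.41491
Wq = Lq/λ = 0.41491/14.44 = 0.02873 hr
W = Wq + 1/μ = 0.02873 + 0.16502 = 0.19375 hr

Final: 0.19375 hr


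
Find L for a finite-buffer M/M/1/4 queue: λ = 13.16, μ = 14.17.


ρ = 13.16/14.17 = 0.9287
L = ρ[1 − (K+1)ρ^K + Kρ^(K+1)] / [(1−ρ)(1−ρ^(K+1))]
Numerator: 0.9287·(1 − 5·0.743951 + 4·0.690924) = 0.040810
Denominator: (0.07128)·(0.309076) = 0.022030
L = 0.040810/0.022030 = 1.8525

Final: 1.8525


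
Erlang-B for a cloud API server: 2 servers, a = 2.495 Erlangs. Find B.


B(c,a) = (a^c/c!) / Σ_{k=0}^{c} a^k/k!
a^2/2! = 3.112513
Σ terms (k=0..2): 1.00000 + 2.49500 + 3.11251 = 6.607513
B = 3.112513/6.607513 = 0.471057

Final: 0.471057


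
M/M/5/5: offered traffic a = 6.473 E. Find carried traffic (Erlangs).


B(5,6.473) = 0.392171 (Erlang-B)
Carried load = a(1 − B) = 6.473·(1 − 0.392171) = 6.473·0.607829 = 3.9345 E

Final: 3.9345 Erlangs


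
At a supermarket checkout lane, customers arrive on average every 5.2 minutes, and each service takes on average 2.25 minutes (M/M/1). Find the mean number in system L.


λ = 60/5.2 = 11.5385 /hr
μ = 60/2.25 = 26.6667 /hr
ρ = λ/μ = 11.5385/26.6667 = 0.4327
L = ρ/(1−ρ) = 0.4327/0.5673 = 0.7627

Final: 0.7627


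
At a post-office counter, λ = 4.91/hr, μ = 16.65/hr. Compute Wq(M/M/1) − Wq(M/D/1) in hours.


ρ = 4.91/16.65 = 0.2949
Wq(M/M/1) = ρ/(μ−λ) = 0.2949/11.74 = 0.02512 hr
Wq(M/D/1) = ρ/(2(μ−λ)) = 0.01256 hr
Savings = 0.02512 − 0.01256 = 0.01256 hr

Final: 0.01256 hr


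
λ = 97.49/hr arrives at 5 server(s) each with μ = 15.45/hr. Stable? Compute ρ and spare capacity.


Total capacity cμ = 5·15.45 = 77.25/hr
ρ = λ/(cμ) = 97.49/77.25 = 1.2620
Stable ⇔ ρ < 1: NO
Spare capacity = cμ − λ = 77.25 − 97.49 = -20.24/hr

Final: ρ = 1.2620; unstable; margin = -20.24/hr


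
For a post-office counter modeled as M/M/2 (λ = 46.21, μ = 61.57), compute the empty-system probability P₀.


a = λ/μ = 46.21/61.57 = 0.7505; ρ = a/c = 0.3753
Σ_{k=0}^{1} a^k/k! (terms k=0..1) = 1.00000 + 0.75053 = 1.75053
Tail: a^2/(2!(1−ρ)) = 0.56329/(2·0.6247) = 0.45082
P₀ = 1/(1.75053 + 0.45082) = 1/2.20135 = 0.454266

Final: 0.454266


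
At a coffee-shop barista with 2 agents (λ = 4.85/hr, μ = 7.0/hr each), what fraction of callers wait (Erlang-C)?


a = λ/μ = 0.6929; ρ = a/2 = 0.3464
P₀ = 0.485411 (from M/M/c formula)
C(c,a) = [a^c/(c!(1−ρ))]·P₀ = [0.48005/(2·0.6536)]·0.485411
= 0.36725·0.485411 = 0.178268

Final: 0.178268


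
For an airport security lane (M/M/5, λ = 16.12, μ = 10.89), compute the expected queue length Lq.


a = λ/μ = 1.4803; ρ = a/5 = 0.2961
P₀ = 0.227242
Lq = P₀·a^c·ρ / (c!·(1−ρ)²) = 0.227242·7.10699·0.2961/(120·0.49554)
= 0.008040

Final: 0.008040


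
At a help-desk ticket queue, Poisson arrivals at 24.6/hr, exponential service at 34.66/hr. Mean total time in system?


W = 1/(μ−λ) = 1/(34.66 − 24.6) = 1/10.06 = 0.09940 hr

Final: 0.09940 hr


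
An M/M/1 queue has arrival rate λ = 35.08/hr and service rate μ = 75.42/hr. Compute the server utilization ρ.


ρ = λ/μ = 35.08/75.42 = 0.4651

Final: 0.4651


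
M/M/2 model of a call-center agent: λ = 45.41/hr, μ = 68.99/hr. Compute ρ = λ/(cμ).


ρ = λ/(cμ) = 45.41/(2·68.99) = 45.41/137.98 = 0.3291

Final: 0.3291


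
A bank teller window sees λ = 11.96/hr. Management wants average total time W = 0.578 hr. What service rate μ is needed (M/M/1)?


W = 1/(μ−λ) ⇒ μ − λ = 1/W = 1/0.578 = 1.7301
μ = λ + 1/W = 11.96 + 1.7301 = 13.6901 per hr

Final: 13.6901 /hr


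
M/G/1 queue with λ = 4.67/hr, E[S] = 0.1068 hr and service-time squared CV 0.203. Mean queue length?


ρ = λ·E[S] = 4.67·0.1068 = 0.4988
Lq = ρ²(1+C_s²)/(2(1−ρ)) = 0.2488·(1+0.203)/(2·0.5012)
= 0.2488·1.2030/1.0025 = 0.29851

Final: 0.29851


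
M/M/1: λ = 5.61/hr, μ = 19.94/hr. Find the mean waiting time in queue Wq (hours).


ρ = 5.61/19.94 = 0.2813
Wq = ρ/(μ−λ) = 0.2813/(19.94 − 5.61) = 0.2813/14.33 = 0.01963 hr

Final: 0.01963 hr


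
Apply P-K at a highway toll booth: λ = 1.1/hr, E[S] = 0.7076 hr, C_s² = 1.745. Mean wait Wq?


ρ = λ·E[S] = 1.1·0.7076 = 0.7784
E[S²] = E[S]²(1+C_s²) = 0.7076²·(1+1.745) = 1.374415
Wq = λ·E[S²]/(2(1−ρ)) = 1.1·1.374415/(2·0.2216) = 3.41061 hr

Final: 3.41061 hr


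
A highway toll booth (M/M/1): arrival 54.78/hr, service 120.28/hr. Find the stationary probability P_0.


ρ = 54.78/120.28 = 0.4554
P_n = (1−ρ)·ρ^n = (1 − 0.4554)·0.4554^0 = 0.5446·1.000000 = 0.544563

Final: 0.544563


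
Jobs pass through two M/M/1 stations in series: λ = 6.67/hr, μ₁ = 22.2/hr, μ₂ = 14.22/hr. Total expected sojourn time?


Each node sees arrival rate λ = 6.67/hr (tandem ⇒ throughput preserved).
W₁ = 1/(μ₁−λ) = 1/(22.2−6.67) = 0.06439 hr
W₂ = 1/(μ₂−λ) = 1/(14.22−6.67) = 0.13245 hr
W_total = W₁ + W₂ = 0.06439 + 0.13245 = 0.19684 hr

Final: 0.19684 hr


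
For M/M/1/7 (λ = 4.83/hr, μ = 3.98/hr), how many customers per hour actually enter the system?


ρ = 1.2136; P_K = (1−ρ)ρ^7/(1−ρ^8) = 0.223489
λ_eff = λ(1 − P_K) = 4.83·(1 − 0.223489) = 4.83·0.776511 = 3.7505 /hr

Final: 3.7505 /hr


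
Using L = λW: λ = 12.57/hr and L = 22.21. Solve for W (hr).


W = L/λ = 22.21/12.57 = 1.7669 hr

Final: 1.7669 hr


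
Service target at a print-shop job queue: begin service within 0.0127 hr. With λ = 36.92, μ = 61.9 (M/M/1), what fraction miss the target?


ρ = 36.92/61.9 = 0.5964
P(Wq > t) = ρ·e^{−(μ−λ)t} = 0.5964·e^{−0.3172}
= 0.5964·0.728152 = 0.434303

Final: 0.434303


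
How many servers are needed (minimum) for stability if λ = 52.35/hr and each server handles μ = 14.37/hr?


Stability requires cμ > λ ⇔ c > λ/μ.
λ/μ = 52.35/14.37 = 3.6430
Minimum integer c = ⌊3.6430⌋ + 1 = 4
Check: 4·14.37 = 57.48 > 52.35, while 3·14.37 = 43.11 ≤ 52.35

Final: 4 servers


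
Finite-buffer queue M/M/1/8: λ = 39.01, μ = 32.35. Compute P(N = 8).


ρ = λ/μ = 39.01/32.35 = 1.2059
P_K = (1−ρ)ρ^K/(1−ρ^(K+1)) = (-0.2059·4.471089)/(1 − 5.391567)
= -0.920478/-4.391567 = 0.209601

Final: 0.209601


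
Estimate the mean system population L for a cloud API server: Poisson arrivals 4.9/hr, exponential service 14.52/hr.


ρ = λ/μ = 4.9/14.52 = 0.3375
L = ρ/(1−ρ) = 0.3375/(1 − 0.3375) = 0.3375/0.6625 = 0.5094

Final: 0.5094


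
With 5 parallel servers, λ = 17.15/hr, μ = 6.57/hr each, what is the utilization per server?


ρ = λ/(cμ) = 17.15/(5·6.57) = 17.15/32.85 = 0.5221

Final: 0.5221


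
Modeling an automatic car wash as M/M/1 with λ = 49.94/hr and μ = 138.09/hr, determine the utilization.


ρ = λ/μ = 49.94/138.09 = 0.3616

Final: 0.3616


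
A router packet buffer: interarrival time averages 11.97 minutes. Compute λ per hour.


λ = 1/(interarrival time) in consistent units.
1 hour = 60 min, so λ = 60/11.97 = 5.0125 per hour

Final: 5.0125 /hr


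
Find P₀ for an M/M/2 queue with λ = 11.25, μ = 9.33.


a = λ/μ = 11.25/9.33 = 1.2058; ρ = a/c = 0.6029
Σ_{k=0}^{1} a^k/k! (terms k=0..1) = 1.00000 + 1.20579 = 2.20579
Tail: a^2/(2!(1−ρ)) = 1.45392/(2·0.3971) = 1.83065
P₀ = 1/(2.20579 + 1.83065) = 1/4.03644 = 0.247743

Final: 0.247743


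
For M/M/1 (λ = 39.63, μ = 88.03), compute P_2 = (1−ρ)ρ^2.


ρ = 39.63/88.03 = 0.4502
P_n = (1−ρ)·ρ^n = (1 − 0.4502)·0.4502^2 = 0.5498·0.202669 = 0.111430

Final: 0.111430


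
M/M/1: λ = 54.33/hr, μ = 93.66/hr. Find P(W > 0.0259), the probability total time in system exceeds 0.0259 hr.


W ~ Exponential(μ−λ) for M/M/1.
μ − λ = 93.66 − 54.33 = 39.3300
P(W > t) = e^{−(μ−λ)t} = e^{−1.0186} = 0.361083

Final: 0.361083


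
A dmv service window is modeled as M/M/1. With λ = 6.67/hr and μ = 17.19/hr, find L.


ρ = λ/μ = 6.67/17.19 = 0.3880
L = ρ/(1−ρ) = 0.3880/(1 − 0.3880) = 0.3880/0.6120 = 0.6340

Final: 0.6340


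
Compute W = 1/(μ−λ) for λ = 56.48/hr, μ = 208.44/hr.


W = 1/(μ−λ) = 1/(208.44 − 56.48) = 1/151.96 = 0.006581 hr

Final: 0.006581 hr


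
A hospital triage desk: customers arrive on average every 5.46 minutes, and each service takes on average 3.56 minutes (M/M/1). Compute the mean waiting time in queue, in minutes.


λ = 60/5.46 = 10.9890 /hr
μ = 60/3.56 = 16.8539 /hr
ρ = λ/μ = 10.9890/16.8539 = 0.6520
Wq = ρ/(μ−λ) = 0.6520/(16.8539−10.9890) = 0.11117 hr
In minutes: 0.11117·60 = 6.670 min

Final: 6.670 min


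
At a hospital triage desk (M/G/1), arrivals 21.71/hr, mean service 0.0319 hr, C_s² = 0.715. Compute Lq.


ρ = λ·E[S] = 21.71·0.0319 = 0.6925
Lq = ρ²(1+C_s²)/(2(1−ρ)) = 0.4796·(1+0.715)/(2·0.3075)
= 0.4796·1.7150/0.6149 = 1.33770

Final: 1.33770


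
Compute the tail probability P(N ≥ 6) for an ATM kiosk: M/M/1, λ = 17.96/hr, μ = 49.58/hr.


ρ = 17.96/49.58 = 0.3622
P(N ≥ n) = ρ^n = 0.3622^6 = 0.002259

Final: 0.002259


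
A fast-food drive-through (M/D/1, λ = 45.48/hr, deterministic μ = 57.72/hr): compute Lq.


ρ = 45.48/57.72 = 0.7879
M/D/1: Lq = ρ²/(2(1−ρ)) = 0.6209/(2·0.2121) = 1.46387

Final: 1.46387


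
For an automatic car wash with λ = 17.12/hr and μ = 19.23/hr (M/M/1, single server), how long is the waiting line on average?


ρ = 17.12/19.23 = 0.8903
Lq = ρ²/(1−ρ) = 0.7926/0.1097 = 7.2235

Final: 7.2235


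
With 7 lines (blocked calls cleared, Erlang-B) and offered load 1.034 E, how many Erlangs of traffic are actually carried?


B(7,1.034) = 0.00008916 (Erlang-B)
Carried load = a(1 − B) = 1.034·(1 − 0.00008916) = 1.034·0.999911 = 1.0339 E

Final: 1.0339 Erlangs


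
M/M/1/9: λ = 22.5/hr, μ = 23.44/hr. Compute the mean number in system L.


ρ = 22.5/23.44 = 0.9599
L = ρ[1 − (K+1)ρ^K + Kρ^(K+1)] / [(1−ρ)(1−ρ^(K+1))]
Numerator: 0.9599·(1 − 10·0.691870 + 9·0.664124) = 0.056077
Denominator: (0.04010)·(0.335876) = 0.013469
L = 0.056077/0.013469 = 4.1633

Final: 4.1633


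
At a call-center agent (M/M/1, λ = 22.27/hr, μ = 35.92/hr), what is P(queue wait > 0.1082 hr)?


ρ = 22.27/35.92 = 0.6200
P(Wq > t) = ρ·e^{−(μ−λ)t} = 0.6200·e^{−1.4769}
= 0.6200·0.228338 = 0.141567

Final: 0.141567


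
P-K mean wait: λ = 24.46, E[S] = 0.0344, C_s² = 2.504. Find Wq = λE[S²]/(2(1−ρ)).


ρ = λ·E[S] = 24.46·0.0344 = 0.8414
E[S²] = E[S]²(1+C_s²) = 0.0344²·(1+2.504) = 0.004146
Wq = λ·E[S²]/(2(1−ρ)) = 24.46·0.004146/(2·0.1586) = 0.31979 hr

Final: 0.31979 hr


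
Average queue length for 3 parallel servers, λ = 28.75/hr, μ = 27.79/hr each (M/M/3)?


a = λ/μ = 1.0345; ρ = a/3 = 0.3448
P₀ = 0.350709
Lq = P₀·a^c·ρ / (c!·(1−ρ)²) = 0.350709·1.10726·0.3448/(6·0.42922)
= 0.05200

Final: 0.05200


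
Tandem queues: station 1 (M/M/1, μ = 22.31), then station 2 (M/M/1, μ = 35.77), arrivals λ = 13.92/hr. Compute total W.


Each node sees arrival rate λ = 13.92/hr (tandem ⇒ throughput preserved).
W₁ = 1/(μ₁−λ) = 1/(22.31−13.92) = 0.11919 hr
W₂ = 1/(μ₂−λ) = 1/(35.77−13.92) = 0.04577 hr
W_total = W₁ + W₂ = 0.11919 + 0.04577 = 0.16496 hr

Final: 0.16496 hr


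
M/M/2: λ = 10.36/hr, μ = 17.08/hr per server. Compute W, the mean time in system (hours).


a = 0.6066; ρ = 0.3033; P₀ = 0.534591
Lq = P₀·a^c·ρ/(c!(1−ρ)²) = 0.06144
Wq = Lq/λ = 0.06144/10.36 = 0.005931 hr
W = Wq + 1/μ = 0.005931 + 0.05855 = 0.06448 hr

Final: 0.06448 hr


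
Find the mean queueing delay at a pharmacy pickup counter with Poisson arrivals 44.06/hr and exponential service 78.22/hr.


ρ = 44.06/78.22 = 0.5633
Wq = ρ/(μ−λ) = 0.5633/(78.22 − 44.06) = 0.5633/34.16 = 0.01649 hr

Final: 0.01649 hr


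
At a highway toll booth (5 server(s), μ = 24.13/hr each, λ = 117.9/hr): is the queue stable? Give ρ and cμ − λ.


Total capacity cμ = 5·24.13 = 120.65/hr
ρ = λ/(cμ) = 117.9/120.65 = 0.9772
Stable ⇔ ρ < 1: YES
Spare capacity = cμ − λ = 120.65 − 117.9 = 2.75/hr

Final: ρ = 0.9772; stable; margin = 2.75/hr


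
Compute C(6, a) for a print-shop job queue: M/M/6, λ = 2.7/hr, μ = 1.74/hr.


a = λ/μ = 1.5517; ρ = a/6 = 0.2586
P₀ = 0.211817 (from M/M/c formula)
C(c,a) = [a^c/(c!(1−ρ))]·P₀ = [13.96005/(720·0.7414)]·0.211817
= 0.02615·0.211817 = 0.005540

Final: 0.005540


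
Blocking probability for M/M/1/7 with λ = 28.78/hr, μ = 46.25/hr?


ρ = λ/μ = 28.78/46.25 = 0.6223
P_K = (1−ρ)ρ^K/(1−ρ^(K+1)) = (0.3777·0.036129)/(1 − 0.022482)
= 0.013647/0.977518 = 0.013961

Final: 0.013961


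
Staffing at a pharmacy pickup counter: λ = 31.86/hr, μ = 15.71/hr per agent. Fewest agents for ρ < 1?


Stability requires cμ > λ ⇔ c > λ/μ.
λ/μ = 31.86/15.71 = 2.0280
Minimum integer c = ⌊2.0280⌋ + 1 = 3
Check: 3·15.71 = 47.13 > 31.86, while 2·15.71 = 31.42 ≤ 31.86

Final: 3 servers


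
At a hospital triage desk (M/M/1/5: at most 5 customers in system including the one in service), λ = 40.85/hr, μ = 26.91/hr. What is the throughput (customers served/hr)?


ρ = 1.5180; P_K = (1−ρ)ρ^5/(1−ρ^6) = 0.371617
λ_eff = λ(1 − P_K) = 40.85·(1 − 0.371617) = 40.85·0.628383 = 25.6694 /hr

Final: 25.6694 /hr


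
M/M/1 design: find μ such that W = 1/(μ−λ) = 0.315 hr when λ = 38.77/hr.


W = 1/(μ−λ) ⇒ μ − λ = 1/W = 1/0.315 = 3.1746
μ = λ + 1/W = 38.77 + 3.1746 = 41.9446 per hr

Final: 41.9446 /hr


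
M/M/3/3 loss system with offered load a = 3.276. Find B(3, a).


B(c,a) = (a^c/c!) / Σ_{k=0}^{c} a^k/k!
a^3/3! = 5.859768
Σ terms (k=0..3): 1.00000 + 3.27600 + 5.36609 + 5.85977 = 15.501856
B = 5.859768/15.501856 = 0.378004

Final: 0.378004


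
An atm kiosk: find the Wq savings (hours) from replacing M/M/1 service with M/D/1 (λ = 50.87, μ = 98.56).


ρ = 50.87/98.56 = 0.5161
Wq(M/M/1) = ρ/(μ−λ) = 0.5161/47.69 = 0.01082 hr
Wq(M/D/1) = ρ/(2(μ−λ)) = 0.005411 hr
Savings = 0.01082 − 0.005411 = 0.005411 hr

Final: 0.005411 hr


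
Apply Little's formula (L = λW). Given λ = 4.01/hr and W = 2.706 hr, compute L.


L = λW = 4.01·2.706 = 10.8511

Final: 10.8511


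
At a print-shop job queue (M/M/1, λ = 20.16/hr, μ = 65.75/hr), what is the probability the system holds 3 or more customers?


ρ = 20.16/65.75 = 0.3066
P(N ≥ n) = ρ^n = 0.3066^3 = 0.028826

Final: 0.028826


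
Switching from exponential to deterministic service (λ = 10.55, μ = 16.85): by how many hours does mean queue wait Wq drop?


ρ = 10.55/16.85 = 0.6261
Wq(M/M/1) = ρ/(μ−λ) = 0.6261/6.30 = 0.09938 hr
Wq(M/D/1) = ρ/(2(μ−λ)) = 0.04969 hr
Savings = 0.09938 − 0.04969 = 0.04969 hr

Final: 0.04969 hr


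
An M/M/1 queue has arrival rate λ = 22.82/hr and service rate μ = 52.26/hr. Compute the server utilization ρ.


ρ = λ/μ = 22.82/52.26 = 0.4367

Final: 0.4367


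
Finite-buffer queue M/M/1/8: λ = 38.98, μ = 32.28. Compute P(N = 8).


ρ = λ/μ = 38.98/32.28 = 1.2076
P_K = (1−ρ)ρ^K/(1−ρ^(K+1)) = (-0.2076·4.521333)/(1 − 5.459775)
= -0.938443/-4.459775 = 0.210424

Final: 0.210424


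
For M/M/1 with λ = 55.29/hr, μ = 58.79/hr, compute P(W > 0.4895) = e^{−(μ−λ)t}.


W ~ Exponential(μ−λ) for M/M/1.
μ − λ = 58.79 − 55.29 = 3.5000
P(W > t) = e^{−(μ−λ)t} = e^{−1.7132} = 0.180279

Final: 0.180279


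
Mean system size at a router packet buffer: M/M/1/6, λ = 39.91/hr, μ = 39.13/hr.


ρ = 39.91/39.13 = 1.0199
L = ρ[1 − (K+1)ρ^K + Kρ^(K+1)] / [(1−ρ)(1−ρ^(K+1))]
Numerator: 1.0199·(1 − 7·1.125722 + 6·1.148162) = 0.009093
Denominator: (-0.01993)·(-0.148162) = 0.002953
L = 0.009093/0.002953 = 3.0789

Final: 3.0789


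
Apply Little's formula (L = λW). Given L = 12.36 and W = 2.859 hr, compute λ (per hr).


λ = L/W = 12.36/2.859 = 4.3232 /hr

Final: 4.3232 /hr


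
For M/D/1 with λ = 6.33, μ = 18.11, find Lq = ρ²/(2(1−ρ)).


ρ = 6.33/18.11 = 0.3495
M/D/1: Lq = ρ²/(2(1−ρ)) = 0.1222/(2·0.6505) = 0.09391

Final: 0.09391


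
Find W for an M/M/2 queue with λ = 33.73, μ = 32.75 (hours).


a = 1.0299; ρ = 0.5150; P₀ = 0.320165
Lq = P₀·a^c·ρ/(c!(1−ρ)²) = 0.37169
Wq = Lq/λ = 0.37169/33.73 = 0.01102 hr
W = Wq + 1/μ = 0.01102 + 0.03053 = 0.04155 hr

Final: 0.04155 hr


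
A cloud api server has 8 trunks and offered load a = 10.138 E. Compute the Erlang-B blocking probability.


B(c,a) = (a^c/c!) / Σ_{k=0}^{c} a^k/k!
a^8/8! = 2767.564630
Σ terms (k=0..8): 1.00000 + 10.13800 + 51.38952 + 173.66232 + 440.14716 + 892.44239 + 1507.93015 + 2183.91370 + 2767.56463 = 8028.187870
B = 2767.564630/8028.187870 = 0.344731

Final: 0.344731


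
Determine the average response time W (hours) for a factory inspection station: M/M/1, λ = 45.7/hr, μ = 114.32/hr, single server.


W = 1/(μ−λ) = 1/(114.32 − 45.7) = 1/68.62 = 0.01457 hr

Final: 0.01457 hr


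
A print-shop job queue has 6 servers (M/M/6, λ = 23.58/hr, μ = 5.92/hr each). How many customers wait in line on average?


a = λ/μ = 3.9831; ρ = a/6 = 0.6639
P₀ = 0.017010
Lq = P₀·a^c·ρ / (c!·(1−ρ)²) = 0.017010·3993.30576·0.6639/(720·0.11300)
= 0.55425

Final: 0.55425


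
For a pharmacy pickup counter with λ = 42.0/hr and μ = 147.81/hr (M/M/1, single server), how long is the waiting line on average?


ρ = 42.0/147.81 = 0.2841
Lq = ρ²/(1−ρ) = 0.08074/0.7159 = 0.1128

Final: 0.1128


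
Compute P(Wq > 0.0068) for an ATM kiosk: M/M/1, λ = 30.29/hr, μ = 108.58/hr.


ρ = 30.29/108.58 = 0.2790
P(Wq > t) = ρ·e^{−(μ−λ)t} = 0.2790·e^{−0.5324}
= 0.2790·0.587210 = 0.163811

Final: 0.163811


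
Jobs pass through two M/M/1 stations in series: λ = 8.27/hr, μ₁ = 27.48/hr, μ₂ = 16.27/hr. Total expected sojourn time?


Each node sees arrival rate λ = 8.27/hr (tandem ⇒ throughput preserved).
W₁ = 1/(μ₁−λ) = 1/(27.48−8.27) = 0.05206 hr
W₂ = 1/(μ₂−λ) = 1/(16.27−8.27) = 0.12500 hr
W_total = W₁ + W₂ = 0.05206 + 0.12500 = 0.17706 hr

Final: 0.17706 hr


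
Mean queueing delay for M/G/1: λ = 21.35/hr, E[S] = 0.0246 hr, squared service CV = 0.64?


ρ = λ·E[S] = 21.35·0.0246 = 0.5252
E[S²] = E[S]²(1+C_s²) = 0.0246²·(1+0.64) = 0.0009925
Wq = λ·E[S²]/(2(1−ρ)) = 21.35·0.0009925/(2·0.4748) = 0.02231 hr

Final: 0.02231 hr


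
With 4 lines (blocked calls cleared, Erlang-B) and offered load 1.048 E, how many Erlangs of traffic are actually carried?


B(4,1.048) = 0.017702 (Erlang-B)
Carried load = a(1 − B) = 1.048·(1 − 0.017702) = 1.048·0.982298 = 1.0294 E

Final: 1.0294 Erlangs


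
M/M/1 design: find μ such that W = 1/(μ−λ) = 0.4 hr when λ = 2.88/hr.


W = 1/(μ−λ) ⇒ μ − λ = 1/W = 1/0.4 = 2.5000
μ = λ + 1/W = 2.88 + 2.5000 = 5.3800 per hr

Final: 5.3800 /hr


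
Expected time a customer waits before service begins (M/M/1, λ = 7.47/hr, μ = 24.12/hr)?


ρ = 7.47/24.12 = 0.3097
Wq = ρ/(μ−λ) = 0.3097/(24.12 − 7.47) = 0.3097/16.65 = 0.01860 hr

Final: 0.01860 hr


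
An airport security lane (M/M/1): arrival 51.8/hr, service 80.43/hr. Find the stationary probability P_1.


ρ = 51.8/80.43 = 0.6440
P_n = (1−ρ)·ρ^n = (1 − 0.6440)·0.6440^1 = 0.3560·0.644038 = 0.229253

Final: 0.229253


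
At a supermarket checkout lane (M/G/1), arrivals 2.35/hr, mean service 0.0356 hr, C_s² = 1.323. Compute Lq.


ρ = λ·E[S] = 2.35·0.0356 = 0.08366
Lq = ρ²(1+C_s²)/(2(1−ρ)) = 0.006999·(1+1.323)/(2·0.9163)
= 0.006999·2.3230/1.8327 = 0.008872

Final: 0.008872


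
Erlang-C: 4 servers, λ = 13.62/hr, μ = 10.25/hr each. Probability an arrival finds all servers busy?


a = λ/μ = 1.3288; ρ = a/4 = 0.3322
P₀ = 0.263355 (from M/M/c formula)
C(c,a) = [a^c/(c!(1−ρ))]·P₀ = [3.11755/(24·0.6678)]·0.263355
= 0.19451·0.263355 = 0.051226

Final: 0.051226


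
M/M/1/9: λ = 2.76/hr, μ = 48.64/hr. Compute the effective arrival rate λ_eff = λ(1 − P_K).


ρ = 0.05674; P_K = (1−ρ)ρ^9/(1−ρ^10) = 5.753e-12
λ_eff = λ(1 − P_K) = 2.76·(1 − 5.753e-12) = 2.76·1.000000 = 2.7600 /hr

Final: 2.7600 /hr


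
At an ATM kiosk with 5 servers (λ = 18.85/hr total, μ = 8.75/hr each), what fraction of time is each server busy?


ρ = λ/(cμ) = 18.85/(5·8.75) = 18.85/43.75 = 0.4309

Final: 0.4309


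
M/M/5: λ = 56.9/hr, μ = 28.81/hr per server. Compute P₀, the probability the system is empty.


a = λ/μ = 56.9/28.81 = 1.9750; ρ = a/c = 0.3950
Σ_{k=0}^{4} a^k/k! (terms k=0..4) = 1.00000 + 1.97501 + 1.95033 + 1.28397 + 0.63396 = 6.84328
Tail: a^5/(5!(1−ρ)) = 30.05004/(120·0.6050) = 0.41391
P₀ = 1/(6.84328 + 0.41391) = 1/7.25719 = 0.137794

Final: 0.137794


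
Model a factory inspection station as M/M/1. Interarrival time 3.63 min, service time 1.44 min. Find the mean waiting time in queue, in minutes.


λ = 60/3.63 = 16.5289 /hr
μ = 60/1.44 = 41.6667 /hr
ρ = λ/μ = 16.5289/41.6667 = 0.3967
Wq = ρ/(μ−λ) = 0.3967/(41.6667−16.5289) = 0.01578 hr
In minutes: 0.01578·60 = 0.9468 min

Final: 0.9468 min


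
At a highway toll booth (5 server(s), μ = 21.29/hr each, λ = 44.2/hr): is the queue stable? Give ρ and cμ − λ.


Total capacity cμ = 5·21.29 = 106.45/hr
ρ = λ/(cμ) = 44.2/106.45 = 0.4152
Stable ⇔ ρ < 1: YES
Spare capacity = cμ − λ = 106.45 − 44.2 = 62.25/hr

Final: ρ = 0.4152; stable; margin = 62.25/hr


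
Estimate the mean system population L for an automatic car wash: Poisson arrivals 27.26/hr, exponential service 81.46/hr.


ρ = λ/μ = 27.26/81.46 = 0.3346
L = ρ/(1−ρ) = 0.3346/(1 − 0.3346) = 0.3346/0.6654 = 0.5030

Final: 0.5030


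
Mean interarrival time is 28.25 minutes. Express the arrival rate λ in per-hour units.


λ = 1/(interarrival time) in consistent units.
1 hour = 60 min, so λ = 60/28.25 = 2.1239 per hour

Final: 2.1239 /hr


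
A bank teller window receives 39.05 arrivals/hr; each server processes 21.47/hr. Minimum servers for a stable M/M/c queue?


Stability requires cμ > λ ⇔ c > λ/μ.
λ/μ = 39.05/21.47 = 1.8188
Minimum integer c = ⌊1.8188⌋ + 1 = 2
Check: 2·21.47 = 42.94 > 39.05, while 1·21.47 = 21.47 ≤ 39.05

Final: 2 servers


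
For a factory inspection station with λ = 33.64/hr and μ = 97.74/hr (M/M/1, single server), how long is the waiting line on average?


ρ = 33.64/97.74 = 0.3442
Lq = ρ²/(1−ρ) = 0.1185/0.6558 = 0.1806

Final: 0.1806


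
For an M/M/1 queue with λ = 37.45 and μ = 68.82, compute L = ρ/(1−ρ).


ρ = λ/μ = 37.45/68.82 = 0.5442
L = ρ/(1−ρ) = 0.5442/(1 − 0.5442) = 0.5442/0.4558 = 1.1938

Final: 1.1938


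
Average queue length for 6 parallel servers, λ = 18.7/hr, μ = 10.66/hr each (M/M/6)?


a = λ/μ = 1.7542; ρ = a/6 = 0.2924
P₀ = 0.172927
Lq = P₀·a^c·ρ / (c!·(1−ρ)²) = 0.172927·29.14113·0.2924/(720·0.50074)
= 0.004087

Final: 0.004087


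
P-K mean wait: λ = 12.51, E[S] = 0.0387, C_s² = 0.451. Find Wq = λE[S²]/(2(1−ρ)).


ρ = λ·E[S] = 12.51·0.0387 = 0.4841
E[S²] = E[S]²(1+C_s²) = 0.0387²·(1+0.451) = 0.002173
Wq = λ·E[S²]/(2(1−ρ)) = 12.51·0.002173/(2·0.5159) = 0.02635 hr

Final: 0.02635 hr


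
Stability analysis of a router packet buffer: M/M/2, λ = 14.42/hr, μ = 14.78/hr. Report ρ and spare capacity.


Total capacity cμ = 2·14.78 = 29.56/hr
ρ = λ/(cμ) = 14.42/29.56 = 0.4878
Stable ⇔ ρ < 1: YES
Spare capacity = cμ − λ = 29.56 − 14.42 = 15.14/hr

Final: ρ = 0.4878; stable; margin = 15.14/hr


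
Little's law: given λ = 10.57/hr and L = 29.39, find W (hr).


W = L/λ = 29.39/10.57 = 2.7805 hr

Final: 2.7805 hr


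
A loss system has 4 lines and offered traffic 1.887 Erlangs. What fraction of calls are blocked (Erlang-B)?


B(c,a) = (a^c/c!) / Σ_{k=0}^{c} a^k/k!
a^4/4! = 0.528295
Σ terms (k=0..4): 1.00000 + 1.88700 + 1.78038 + 1.11986 + 0.52829 = 6.315541
B = 0.528295/6.315541 = 0.083650

Final: 0.083650


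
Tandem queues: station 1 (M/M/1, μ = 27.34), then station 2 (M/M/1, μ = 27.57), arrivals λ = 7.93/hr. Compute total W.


Each node sees arrival rate λ = 7.93/hr (tandem ⇒ throughput preserved).
W₁ = 1/(μ₁−λ) = 1/(27.34−7.93) = 0.05152 hr
W₂ = 1/(μ₂−λ) = 1/(27.57−7.93) = 0.05092 hr
W_total = W₁ + W₂ = 0.05152 + 0.05092 = 0.10244 hr

Final: 0.10244 hr


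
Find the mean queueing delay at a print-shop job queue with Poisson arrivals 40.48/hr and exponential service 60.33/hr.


ρ = 40.48/60.33 = 0.6710
Wq = ρ/(μ−λ) = 0.6710/(60.33 − 40.48) = 0.6710/19.85 = 0.03380 hr

Final: 0.03380 hr


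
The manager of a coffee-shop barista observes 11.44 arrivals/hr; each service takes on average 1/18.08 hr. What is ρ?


ρ = λ/μ = 11.44/18.08 = 0.6327

Final: 0.6327


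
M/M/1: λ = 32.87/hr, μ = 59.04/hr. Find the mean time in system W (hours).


W = 1/(μ−λ) = 1/(59.04 − 32.87) = 1/26.17 = 0.03821 hr

Final: 0.03821 hr


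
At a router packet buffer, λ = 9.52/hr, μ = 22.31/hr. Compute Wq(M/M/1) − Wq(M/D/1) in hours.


ρ = 9.52/22.31 = 0.4267
Wq(M/M/1) = ρ/(μ−λ) = 0.4267/12.79 = 0.03336 hr
Wq(M/D/1) = ρ/(2(μ−λ)) = 0.01668 hr
Savings = 0.03336 − 0.01668 = 0.01668 hr

Final: 0.01668 hr


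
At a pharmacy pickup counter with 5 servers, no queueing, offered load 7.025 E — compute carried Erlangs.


B(5,7.025) = 0.426192 (Erlang-B)
Carried load = a(1 − B) = 7.025·(1 − 0.426192) = 7.025·0.573808 = 4.0310 E

Final: 4.0310 Erlangs


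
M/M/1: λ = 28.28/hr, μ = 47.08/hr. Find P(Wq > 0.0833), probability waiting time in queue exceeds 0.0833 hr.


ρ = 28.28/47.08 = 0.6007
P(Wq > t) = ρ·e^{−(μ−λ)t} = 0.6007·e^{−1.5660}
= 0.6007·0.208871 = 0.125464

Final: 0.125464


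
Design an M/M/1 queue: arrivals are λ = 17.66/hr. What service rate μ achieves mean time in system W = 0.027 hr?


W = 1/(μ−λ) ⇒ μ − λ = 1/W = 1/0.027 = 37.0370
μ = λ + 1/W = 17.66 + 37.0370 = 54.6970 per hr

Final: 54.6970 /hr


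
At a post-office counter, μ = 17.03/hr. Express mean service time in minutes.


Mean service time = 1/μ = 1/17.03 hour = 0.05872 hour
In minutes: 0.05872 × 60 = 3.5232 min

Final: 3.5232 min


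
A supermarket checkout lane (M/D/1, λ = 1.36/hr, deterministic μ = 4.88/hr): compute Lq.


ρ = 1.36/4.88 = 0.2787
M/D/1: Lq = ρ²/(2(1−ρ)) = 0.07767/(2·0.7213) = 0.05384

Final: 0.05384


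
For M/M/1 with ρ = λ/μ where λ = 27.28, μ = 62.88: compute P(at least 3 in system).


ρ = 27.28/62.88 = 0.4338
P(N ≥ n) = ρ^n = 0.4338^3 = 0.081657

Final: 0.081657


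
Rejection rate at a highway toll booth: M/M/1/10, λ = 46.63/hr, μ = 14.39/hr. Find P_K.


ρ = λ/μ = 46.63/14.39 = 3.2404
P_K = (1−ρ)ρ^K/(1−ρ^(K+1)) = (-2.2404·127657.464749)/(1 − 413666.961864)
= -286009.497116/-413665.961864 = 0.691402

Final: 0.691402


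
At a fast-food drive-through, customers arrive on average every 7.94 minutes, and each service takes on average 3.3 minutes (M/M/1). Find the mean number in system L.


λ = 60/7.94 = 7.5567 /hr
μ = 60/3.3 = 18.1818 /hr
ρ = λ/μ = 7.5567/18.1818 = 0.4156
L = ρ/(1−ρ) = 0.4156/0.5844 = 0.7112

Final: 0.7112


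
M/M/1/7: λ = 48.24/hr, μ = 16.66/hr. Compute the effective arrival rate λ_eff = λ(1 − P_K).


ρ = 2.8956; P_K = (1−ρ)ρ^7/(1−ρ^8) = 0.654776
λ_eff = λ(1 − P_K) = 48.24·(1 − 0.654776) = 48.24·0.345224 = 16.6536 /hr

Final: 16.6536 /hr


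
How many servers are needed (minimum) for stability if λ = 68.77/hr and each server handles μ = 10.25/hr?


Stability requires cμ > λ ⇔ c > λ/μ.
λ/μ = 68.77/10.25 = 6.7093
Minimum integer c = ⌊6.7093⌋ + 1 = 7
Check: 7·10.25 = 71.75 > 68.77, while 6·10.25 = 61.50 ≤ 68.77

Final: 7 servers


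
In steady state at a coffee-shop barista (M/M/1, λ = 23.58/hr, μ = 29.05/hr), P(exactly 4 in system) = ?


ρ = 23.58/29.05 = 0.8117
P_n = (1−ρ)·ρ^n = (1 − 0.8117)·0.8117^4 = 0.1883·0.434101 = 0.081739

Final: 0.081739


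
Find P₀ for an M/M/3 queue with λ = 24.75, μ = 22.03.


a = λ/μ = 24.75/22.03 = 1.1235; ρ = a/c = 0.3745
Σ_{k=0}^{2} a^k/k! (terms k=0..2) = 1.00000 + 1.12347 + 0.63109 = 2.75456
Tail: a^3/(3!(1−ρ)) = 1.41802/(6·0.6255) = 0.37783
P₀ = 1/(2.75456 + 0.37783) = 1/3.13239 = 0.319245

Final: 0.319245


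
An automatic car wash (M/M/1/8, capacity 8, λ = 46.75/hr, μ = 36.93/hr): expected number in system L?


ρ = 46.75/36.93 = 1.2659
L = ρ[1 − (K+1)ρ^K + Kρ^(K+1)] / [(1−ρ)(1−ρ^(K+1))]
Numerator: 1.2659·(1 − 9·6.595056 + 8·8.348737) = 10.677171
Denominator: (-0.2659)·(-7.348737) = 1.954091
L = 10.677171/1.954091 = 5.4640

Final: 5.4640


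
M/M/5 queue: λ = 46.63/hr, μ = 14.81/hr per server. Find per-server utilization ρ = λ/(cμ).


ρ = λ/(cμ) = 46.63/(5·14.81) = 46.63/74.05 = 0.6297

Final: 0.6297


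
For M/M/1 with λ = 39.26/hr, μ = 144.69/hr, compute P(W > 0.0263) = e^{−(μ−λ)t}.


W ~ Exponential(μ−λ) for M/M/1.
μ − λ = 144.69 − 39.26 = 105.4300
P(W > t) = e^{−(μ−λ)t} = e^{−2.7728} = 0.062486

Final: 0.062486


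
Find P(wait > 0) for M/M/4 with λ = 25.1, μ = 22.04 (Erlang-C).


a = λ/μ = 1.1388; ρ = a/4 = 0.2847
P₀ = 0.319339 (from M/M/c formula)
C(c,a) = [a^c/(c!(1−ρ))]·P₀ = [1.68209/(24·0.7153)]·0.319339
= 0.09798·0.319339 = 0.031290

Final: 0.031290


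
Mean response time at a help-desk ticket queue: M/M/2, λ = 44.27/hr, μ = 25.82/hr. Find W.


a = 1.7146; ρ = 0.8573; P₀ = 0.076843
Lq = P₀·a^c·ρ/(c!(1−ρ)²) = 4.75380
Wq = Lq/λ = 4.75380/44.27 = 0.10738 hr
W = Wq + 1/μ = 0.10738 + 0.03873 = 0.14611 hr

Final: 0.14611 hr


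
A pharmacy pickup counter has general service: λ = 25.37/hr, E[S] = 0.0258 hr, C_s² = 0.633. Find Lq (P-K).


ρ = λ·E[S] = 25.37·0.0258 = 0.6545
Lq = ρ²(1+C_s²)/(2(1−ρ)) = 0.4284·(1+0.633)/(2·0.3455)
= 0.4284·1.6330/0.6909 = 1.01262

Final: 1.01262


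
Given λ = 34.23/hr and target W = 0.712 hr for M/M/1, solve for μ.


W = 1/(μ−λ) ⇒ μ − λ = 1/W = 1/0.712 = 1.4045
μ = λ + 1/W = 34.23 + 1.4045 = 35.6345 per hr

Final: 35.6345 /hr


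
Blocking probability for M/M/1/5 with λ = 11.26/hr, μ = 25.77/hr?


ρ = λ/μ = 11.26/25.77 = 0.4369
P_K = (1−ρ)ρ^K/(1−ρ^(K+1)) = (0.5631·0.015926)/(1 − 0.006959)
= 0.008968/0.993041 = 0.009030

Final: 0.009030


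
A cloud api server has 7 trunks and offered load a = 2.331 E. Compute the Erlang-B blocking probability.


B(c,a) = (a^c/c!) / Σ_{k=0}^{c} a^k/k!
a^7/7! = 0.074193
Σ terms (k=0..7): 1.00000 + 2.33100 + 2.71678 + 2.11094 + 1.23015 + 0.57350 + 0.22280 + 0.07419 = 10.259360
B = 0.074193/10.259360 = 0.007232

Final: 0.007232


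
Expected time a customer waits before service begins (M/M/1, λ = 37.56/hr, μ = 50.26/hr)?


ρ = 37.56/50.26 = 0.7473
Wq = ρ/(μ−λ) = 0.7473/(50.26 − 37.56) = 0.7473/12.70 = 0.05884 hr

Final: 0.05884 hr


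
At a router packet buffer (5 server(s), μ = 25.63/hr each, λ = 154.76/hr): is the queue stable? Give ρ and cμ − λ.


Total capacity cμ = 5·25.63 = 128.15/hr
ρ = λ/(cμ) = 154.76/128.15 = 1.2076
Stable ⇔ ρ < 1: NO
Spare capacity = cμ − λ = 128.15 − 154.76 = -26.61/hr

Final: ρ = 1.2076; unstable; margin = -26.61/hr


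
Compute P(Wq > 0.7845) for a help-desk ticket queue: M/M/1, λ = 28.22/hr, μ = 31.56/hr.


ρ = 28.22/31.56 = 0.8942
P(Wq > t) = ρ·e^{−(μ−λ)t} = 0.8942·e^{−2.6202}
= 0.8942·0.072786 = 0.065083

Final: 0.065083
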